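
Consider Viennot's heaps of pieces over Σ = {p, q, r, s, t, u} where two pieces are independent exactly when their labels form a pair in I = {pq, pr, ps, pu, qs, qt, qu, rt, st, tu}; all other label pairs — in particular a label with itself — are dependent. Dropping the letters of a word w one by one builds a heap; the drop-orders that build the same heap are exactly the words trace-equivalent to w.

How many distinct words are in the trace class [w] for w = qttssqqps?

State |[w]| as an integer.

drop 0:q onto floor
drop 1:t onto floor
drop 2:t onto {1:t}
drop 3:s onto floor
drop 4:s onto {3:s}
drop 5:q onto {0:q}
drop 6:q onto {5:q}
drop 7:p onto {2:t}
drop 8:s onto {4:s}
ground layer = {0:q, 1:t, 3:s}
drop-orders for the pieces not yet dropped (sum over which currently-grounded one goes next):
  1 to go: {6} 1  {7} 1  {8} 1
  2 to go: {2,7} 1  {4,8} 1  {5,6} 1  {6,7} 2  {6,8} 2  {7,8} 2
  3 to go: {0,5,6} 1  {1,2,7} 1  {2,6,7} 3  {2,7,8} 3  {3,4,8} 1  {4,6,8} 3  {4,7,8} 3  {5,6,7} 3  {5,6,8} 3  {6,7,8} 6
  4 to go: {0,5,6,7} 4  {0,5,6,8} 4  {1,2,6,7} 4  {1,2,7,8} 4  {2,4,7,8} 6  {2,5,6,7} 6  {2,6,7,8} 12  {3,4,6,8} 4  {3,4,7,8} 4  {4,5,6,8} 6  {4,6,7,8} 12  {5,6,7,8} 12
  5 to go: {0,2,5,6,7} 10  {0,4,5,6,8} 10  {0,5,6,7,8} 20  {1,2,4,7,8} 10  {1,2,5,6,7} 10  {1,2,6,7,8} 20  {2,3,4,7,8} 10  {2,4,6,7,8} 30  {2,5,6,7,8} 30  {3,4,5,6,8} 10  {3,4,6,7,8} 20  {4,5,6,7,8} 30
  6 to go: {0,1,2,5,6,7} 20  {0,2,5,6,7,8} 60  {0,3,4,5,6,8} 20  {0,4,5,6,7,8} 60  {1,2,3,4,7,8} 20  {1,2,4,6,7,8} 60  {1,2,5,6,7,8} 60  {2,3,4,6,7,8} 60  {2,4,5,6,7,8} 90  {3,4,5,6,7,8} 60
  7 to go: {0,1,2,5,6,7,8} 140  {0,2,4,5,6,7,8} 210  {0,3,4,5,6,7,8} 140  {1,2,3,4,6,7,8} 140  {1,2,4,5,6,7,8} 210  {2,3,4,5,6,7,8} 210
  if 0:q drops first: 560 orders
  if 1:t drops first: 560 orders
  if 3:s drops first: 560 orders
heap linearizations: 1680

1680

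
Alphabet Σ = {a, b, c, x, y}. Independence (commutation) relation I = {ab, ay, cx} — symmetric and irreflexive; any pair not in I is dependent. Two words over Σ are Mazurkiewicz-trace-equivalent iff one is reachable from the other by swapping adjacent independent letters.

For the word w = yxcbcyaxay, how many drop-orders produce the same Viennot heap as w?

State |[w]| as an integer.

0(y) covers ∅
1(x) covers 0:y
2(c) covers 0:y
3(b) covers 1:x, 2:c
4(c) covers 3:b
5(y) covers 4:c
6(a) covers 4:c
7(x) covers 5:y, 6:a
8(a) covers 7:x
9(y) covers 7:x
floor of heap: 0:y
completions by unplaced set U, small U first (add the entries for U minus each lowest piece of U):
  |U|=1: {8}:1  {9}:1
  |U|=2: {8,9}:2
  |U|=3: {7,8,9}:2
  |U|=4: {5,7,8,9}:2  {6,7,8,9}:2
  |U|=5: {5,6,7,8,9}:4
  |U|=6: {4,5,6,7,8,9}:4
  |U|=7: {3,4,5,6,7,8,9}:4
  |U|=8: {1,3,4,5,6,7,8,9}:4  {2,3,4,5,6,7,8,9}:4
  start at 0(y): 8

8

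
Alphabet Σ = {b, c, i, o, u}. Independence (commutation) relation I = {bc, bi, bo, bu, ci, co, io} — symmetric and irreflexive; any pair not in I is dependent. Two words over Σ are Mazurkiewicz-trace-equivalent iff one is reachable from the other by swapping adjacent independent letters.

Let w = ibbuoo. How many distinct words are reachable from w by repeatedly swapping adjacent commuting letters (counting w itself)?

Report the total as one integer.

15

0(i) covers ∅
1(b) covers ∅
2(b) covers 1:b
3(u) covers 0:i
4(o) covers 3:u
5(o) covers 4:o
floor of heap: 0:i, 1:b
completions by unplaced set U, small U first (add the entries for U minus each lowest piece of U):
  |U|=1: {2}:1  {5}:1
  |U|=2: {1,2}:1  {2,5}:2  {4,5}:1
  |U|=3: {1,2,5}:3  {2,4,5}:3  {3,4,5}:1
  |U|=4: {0,3,4,5}:1  {1,2,4,5}:6  {2,3,4,5}:4
  start at 0(i): 10
  start at 1(b): 5
sum over floor = 15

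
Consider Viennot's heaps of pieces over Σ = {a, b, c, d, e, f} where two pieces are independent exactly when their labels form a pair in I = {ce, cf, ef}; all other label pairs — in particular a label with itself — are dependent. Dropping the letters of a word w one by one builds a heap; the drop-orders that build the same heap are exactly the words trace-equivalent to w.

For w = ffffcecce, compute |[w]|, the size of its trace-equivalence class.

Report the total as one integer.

1260

0(f) covers ∅
1(f) covers 0:f
2(f) covers 1:f
3(f) covers 2:f
4(c) covers ∅
5(e) covers ∅
6(c) covers 4:c
7(c) covers 6:c
8(e) covers 5:e
floor of heap: 0:f, 4:c, 5:e
completions by unplaced set U, small U first (add the entries for U minus each lowest piece of U):
  |U|=1: {3}:1  {7}:1  {8}:1
  |U|=2: {2,3}:1  {3,7}:2  {3,8}:2  {5,8}:1  {6,7}:1  {7,8}:2
  |U|=3: {1,2,3}:1  {2,3,7}:3  {2,3,8}:3  {3,5,8}:3  {3,6,7}:3  {3,7,8}:6  {4,6,7}:1  {5,7,8}:3  {6,7,8}:3
  |U|=4: {0,1,2,3}:1  {1,2,3,7}:4  {1,2,3,8}:4  {2,3,5,8}:6  {2,3,6,7}:6  {2,3,7,8}:12  {3,4,6,7}:4  {3,5,7,8}:12  {3,6,7,8}:12  {4,6,7,8}:4  {5,6,7,8}:6
  |U|=5: {0,1,2,3,7}:5  {0,1,2,3,8}:5  {1,2,3,5,8}:10  {1,2,3,6,7}:10  {1,2,3,7,8}:20  {2,3,4,6,7}:10  {2,3,5,7,8}:30  {2,3,6,7,8}:30  {3,4,6,7,8}:20  {3,5,6,7,8}:30  {4,5,6,7,8}:10
  |U|=6: {0,1,2,3,5,8}:15  {0,1,2,3,6,7}:15  {0,1,2,3,7,8}:30  {1,2,3,4,6,7}:20  {1,2,3,5,7,8}:60  {1,2,3,6,7,8}:60  {2,3,4,6,7,8}:60  {2,3,5,6,7,8}:90  {3,4,5,6,7,8}:60
  |U|=7: {0,1,2,3,4,6,7}:35  {0,1,2,3,5,7,8}:105  {0,1,2,3,6,7,8}:105  {1,2,3,4,6,7,8}:140  {1,2,3,5,6,7,8}:210  {2,3,4,5,6,7,8}:210
  start at 0(f): 560
  start at 4(c): 420
  start at 5(e): 280
sum over floor = 1260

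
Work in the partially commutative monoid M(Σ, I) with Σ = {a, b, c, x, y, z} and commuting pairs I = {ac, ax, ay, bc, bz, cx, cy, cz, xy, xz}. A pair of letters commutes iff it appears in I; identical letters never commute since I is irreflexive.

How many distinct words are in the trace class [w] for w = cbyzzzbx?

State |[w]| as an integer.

80

piece 0:c — minimal
piece 1:b — minimal
piece 2:y rests on {1:b}
piece 3:z rests on {2:y}
piece 4:z rests on {3:z}
piece 5:z rests on {4:z}
piece 6:b rests on {2:y}
piece 7:x rests on {6:b}
minimal pieces: {0:c, 1:b}
ways to finish when only these pieces remain (= sum over removing one remaining piece with nothing left below it):
  1 left: {0}→1  {5}→1  {7}→1
  2 left: {0,5}→2  {0,7}→2  {4,5}→1  {5,7}→2  {6,7}→1
  3 left: {0,4,5}→3  {0,5,7}→6  {0,6,7}→3  {3,4,5}→1  {4,5,7}→3  {5,6,7}→3
  4 left: {0,3,4,5}→4  {0,4,5,7}→12  {0,5,6,7}→12  {3,4,5,7}→4  {4,5,6,7}→6
  5 left: {0,3,4,5,7}→20  {0,4,5,6,7}→30  {3,4,5,6,7}→10
  6 left: {0,3,4,5,6,7}→60  {2,3,4,5,6,7}→10
  placing 0:c first → 10 extensions
  placing 1:b first → 70 extensions
total linear extensions = 80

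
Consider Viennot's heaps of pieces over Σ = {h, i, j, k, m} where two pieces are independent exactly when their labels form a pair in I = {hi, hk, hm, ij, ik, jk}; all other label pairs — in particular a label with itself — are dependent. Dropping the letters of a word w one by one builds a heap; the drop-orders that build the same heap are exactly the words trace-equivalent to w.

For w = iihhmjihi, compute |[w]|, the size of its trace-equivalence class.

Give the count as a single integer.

drop 0:i onto floor
drop 1:i onto {0:i}
drop 2:h onto floor
drop 3:h onto {2:h}
drop 4:m onto {1:i}
drop 5:j onto {3:h, 4:m}
drop 6:i onto {4:m}
drop 7:h onto {5:j}
drop 8:i onto {6:i}
ground layer = {0:i, 2:h}
drop-orders for the pieces not yet dropped (sum over which currently-grounded one goes next):
  1 to go: {7} 1  {8} 1
  2 to go: {5,7} 1  {6,8} 1  {7,8} 2
  3 to go: {3,5,7} 1  {5,7,8} 3  {6,7,8} 3
  4 to go: {2,3,5,7} 1  {3,5,7,8} 4  {5,6,7,8} 6
  5 to go: {2,3,5,7,8} 5  {3,5,6,7,8} 10  {4,5,6,7,8} 6
  6 to go: {1,4,5,6,7,8} 6  {2,3,5,6,7,8} 15  {3,4,5,6,7,8} 16
  7 to go: {0,1,4,5,6,7,8} 6  {1,3,4,5,6,7,8} 22  {2,3,4,5,6,7,8} 31
  if 0:i drops first: 53 orders
  if 2:h drops first: 28 orders
heap linearizations: 81

81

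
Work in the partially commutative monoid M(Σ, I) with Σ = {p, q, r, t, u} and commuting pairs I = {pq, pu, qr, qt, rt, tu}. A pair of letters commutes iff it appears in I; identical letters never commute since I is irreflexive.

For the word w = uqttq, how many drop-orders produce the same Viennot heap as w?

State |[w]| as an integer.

0(u) covers ∅
1(q) covers 0:u
2(t) covers ∅
3(t) covers 2:t
4(q) covers 1:q
floor of heap: 0:u, 2:t
completions by unplaced set U, small U first (add the entries for U minus each lowest piece of U):
  |U|=1: {3}:1  {4}:1
  |U|=2: {1,4}:1  {2,3}:1  {3,4}:2
  |U|=3: {0,1,4}:1  {1,3,4}:3  {2,3,4}:3
  start at 0(u): 6
  start at 2(t): 4
sum over floor = 10

10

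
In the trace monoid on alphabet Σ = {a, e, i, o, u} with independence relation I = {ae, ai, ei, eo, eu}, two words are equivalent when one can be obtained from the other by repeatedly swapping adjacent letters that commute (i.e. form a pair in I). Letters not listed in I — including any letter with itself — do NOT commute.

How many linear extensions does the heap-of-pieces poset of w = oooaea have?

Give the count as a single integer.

6

drop 0:o onto floor
drop 1:o onto {0:o}
drop 2:o onto {1:o}
drop 3:a onto {2:o}
drop 4:e onto floor
drop 5:a onto {3:a}
ground layer = {0:o, 4:e}
drop-orders for the pieces not yet dropped (sum over which currently-grounded one goes next):
  1 to go: {4} 1  {5} 1
  2 to go: {3,5} 1  {4,5} 2
  3 to go: {2,3,5} 1  {3,4,5} 3
  4 to go: {1,2,3,5} 1  {2,3,4,5} 4
  if 0:o drops first: 5 orders
  if 4:e drops first: 1 orders
heap linearizations: 6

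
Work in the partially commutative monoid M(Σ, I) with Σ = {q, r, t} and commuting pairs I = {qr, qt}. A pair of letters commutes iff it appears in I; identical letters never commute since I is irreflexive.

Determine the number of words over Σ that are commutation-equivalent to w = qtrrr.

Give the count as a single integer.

drop 0:q onto floor
drop 1:t onto floor
drop 2:r onto {1:t}
drop 3:r onto {2:r}
drop 4:r onto {3:r}
ground layer = {0:q, 1:t}
drop-orders for the pieces not yet dropped (sum over which currently-grounded one goes next):
  1 to go: {0} 1  {4} 1
  2 to go: {0,4} 2  {3,4} 1
  3 to go: {0,3,4} 3  {2,3,4} 1
  if 0:q drops first: 1 orders
  if 1:t drops first: 4 orders
heap linearizations: 5

5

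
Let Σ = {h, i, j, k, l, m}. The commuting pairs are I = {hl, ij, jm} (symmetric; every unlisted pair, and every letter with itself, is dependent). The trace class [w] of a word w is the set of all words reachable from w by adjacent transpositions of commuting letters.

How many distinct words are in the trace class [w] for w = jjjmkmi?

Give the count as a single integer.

drop 0:j onto floor
drop 1:j onto {0:j}
drop 2:j onto {1:j}
drop 3:m onto floor
drop 4:k onto {2:j, 3:m}
drop 5:m onto {4:k}
drop 6:i onto {5:m}
ground layer = {0:j, 3:m}
drop-orders for the pieces not yet dropped (sum over which currently-grounded one goes next):
  1 to go: {6} 1
  2 to go: {5,6} 1
  3 to go: {4,5,6} 1
  4 to go: {2,4,5,6} 1  {3,4,5,6} 1
  5 to go: {1,2,4,5,6} 1  {2,3,4,5,6} 2
  if 0:j drops first: 3 orders
  if 3:m drops first: 1 orders
heap linearizations: 4

4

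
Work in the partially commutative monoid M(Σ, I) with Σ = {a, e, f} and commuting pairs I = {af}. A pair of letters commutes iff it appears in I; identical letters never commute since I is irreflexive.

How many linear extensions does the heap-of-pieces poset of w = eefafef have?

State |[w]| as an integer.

3

drop 0:e onto floor
drop 1:e onto {0:e}
drop 2:f onto {1:e}
drop 3:a onto {1:e}
drop 4:f onto {2:f}
drop 5:e onto {3:a, 4:f}
drop 6:f onto {5:e}
ground layer = {0:e}
drop-orders for the pieces not yet dropped (sum over which currently-grounded one goes next):
  1 to go: {6} 1
  2 to go: {5,6} 1
  3 to go: {3,5,6} 1  {4,5,6} 1
  4 to go: {2,4,5,6} 1  {3,4,5,6} 2
  5 to go: {2,3,4,5,6} 3
  if 0:e drops first: 3 orders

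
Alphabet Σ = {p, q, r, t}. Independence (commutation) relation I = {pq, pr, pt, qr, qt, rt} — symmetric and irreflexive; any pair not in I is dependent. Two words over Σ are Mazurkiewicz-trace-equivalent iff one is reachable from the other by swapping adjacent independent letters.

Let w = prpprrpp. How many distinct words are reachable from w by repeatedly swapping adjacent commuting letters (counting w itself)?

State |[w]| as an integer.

drop 0:p onto floor
drop 1:r onto floor
drop 2:p onto {0:p}
drop 3:p onto {2:p}
drop 4:r onto {1:r}
drop 5:r onto {4:r}
drop 6:p onto {3:p}
drop 7:p onto {6:p}
ground layer = {0:p, 1:r}
drop-orders for the pieces not yet dropped (sum over which currently-grounded one goes next):
  1 to go: {5} 1  {7} 1
  2 to go: {4,5} 1  {5,7} 2  {6,7} 1
  3 to go: {1,4,5} 1  {3,6,7} 1  {4,5,7} 3  {5,6,7} 3
  4 to go: {1,4,5,7} 4  {2,3,6,7} 1  {3,5,6,7} 4  {4,5,6,7} 6
  5 to go: {0,2,3,6,7} 1  {1,4,5,6,7} 10  {2,3,5,6,7} 5  {3,4,5,6,7} 10
  6 to go: {0,2,3,5,6,7} 6  {1,3,4,5,6,7} 20  {2,3,4,5,6,7} 15
  if 0:p drops first: 35 orders
  if 1:r drops first: 21 orders
heap linearizations: 56

56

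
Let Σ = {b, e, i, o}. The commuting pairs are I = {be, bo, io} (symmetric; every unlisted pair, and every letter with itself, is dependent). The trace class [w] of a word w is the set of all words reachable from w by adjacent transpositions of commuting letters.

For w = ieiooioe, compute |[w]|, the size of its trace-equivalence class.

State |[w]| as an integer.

drop 0:i onto floor
drop 1:e onto {0:i}
drop 2:i onto {1:e}
drop 3:o onto {1:e}
drop 4:o onto {3:o}
drop 5:i onto {2:i}
drop 6:o onto {4:o}
drop 7:e onto {5:i, 6:o}
ground layer = {0:i}
drop-orders for the pieces not yet dropped (sum over which currently-grounded one goes next):
  1 to go: {7} 1
  2 to go: {5,7} 1  {6,7} 1
  3 to go: {2,5,7} 1  {4,6,7} 1  {5,6,7} 2
  4 to go: {2,5,6,7} 3  {3,4,6,7} 1  {4,5,6,7} 3
  5 to go: {2,4,5,6,7} 6  {3,4,5,6,7} 4
  6 to go: {2,3,4,5,6,7} 10
  if 0:i drops first: 10 orders

10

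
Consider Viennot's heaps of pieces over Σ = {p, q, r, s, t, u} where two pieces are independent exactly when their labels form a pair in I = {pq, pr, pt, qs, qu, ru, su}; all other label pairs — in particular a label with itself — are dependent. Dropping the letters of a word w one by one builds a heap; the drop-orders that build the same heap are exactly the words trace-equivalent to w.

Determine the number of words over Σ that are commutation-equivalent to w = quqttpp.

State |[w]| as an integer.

0(q) covers ∅
1(u) covers ∅
2(q) covers 0:q
3(t) covers 1:u, 2:q
4(t) covers 3:t
5(p) covers 1:u
6(p) covers 5:p
floor of heap: 0:q, 1:u
completions by unplaced set U, small U first (add the entries for U minus each lowest piece of U):
  |U|=1: {4}:1  {6}:1
  |U|=2: {3,4}:1  {4,6}:2  {5,6}:1
  |U|=3: {2,3,4}:1  {3,4,6}:3  {4,5,6}:3
  |U|=4: {0,2,3,4}:1  {2,3,4,6}:4  {3,4,5,6}:6
  |U|=5: {0,2,3,4,6}:5  {1,3,4,5,6}:6  {2,3,4,5,6}:10
  start at 0(q): 16
  start at 1(u): 15
sum over floor = 31

31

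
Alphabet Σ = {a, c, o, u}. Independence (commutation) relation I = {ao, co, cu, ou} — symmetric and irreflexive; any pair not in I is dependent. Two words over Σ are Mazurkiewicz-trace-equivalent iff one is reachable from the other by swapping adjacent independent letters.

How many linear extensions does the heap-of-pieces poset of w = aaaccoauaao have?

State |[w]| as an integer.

55

piece 0:a — minimal
piece 1:a rests on {0:a}
piece 2:a rests on {1:a}
piece 3:c rests on {2:a}
piece 4:c rests on {3:c}
piece 5:o — minimal
piece 6:a rests on {4:c}
piece 7:u rests on {6:a}
piece 8:a rests on {7:u}
piece 9:a rests on {8:a}
piece 10:o rests on {5:o}
minimal pieces: {0:a, 5:o}
ways to finish when only these pieces remain (= sum over removing one remaining piece with nothing left below it):
  1 left: {9}→1  {10}→1
  2 left: {5,10}→1  {8,9}→1  {9,10}→2
  3 left: {5,9,10}→3  {7,8,9}→1  {8,9,10}→3
  4 left: {5,8,9,10}→6  {6,7,8,9}→1  {7,8,9,10}→4
  5 left: {4,6,7,8,9}→1  {5,7,8,9,10}→10  {6,7,8,9,10}→5
  6 left: {3,4,6,7,8,9}→1  {4,6,7,8,9,10}→6  {5,6,7,8,9,10}→15
  7 left: {2,3,4,6,7,8,9}→1  {3,4,6,7,8,9,10}→7  {4,5,6,7,8,9,10}→21
  8 left: {1,2,3,4,6,7,8,9}→1  {2,3,4,6,7,8,9,10}→8  {3,4,5,6,7,8,9,10}→28
  9 left: {0,1,2,3,4,6,7,8,9}→1  {1,2,3,4,6,7,8,9,10}→9  {2,3,4,5,6,7,8,9,10}→36
  placing 0:a first → 45 extensions
  placing 5:o first → 10 extensions
total linear extensions = 55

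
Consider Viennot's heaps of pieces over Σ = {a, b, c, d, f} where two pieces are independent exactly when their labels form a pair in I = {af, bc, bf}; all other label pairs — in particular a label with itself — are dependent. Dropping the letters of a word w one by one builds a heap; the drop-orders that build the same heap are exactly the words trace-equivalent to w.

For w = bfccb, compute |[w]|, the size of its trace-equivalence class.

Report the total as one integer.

0(b) covers ∅
1(f) covers ∅
2(c) covers 1:f
3(c) covers 2:c
4(b) covers 0:b
floor of heap: 0:b, 1:f
completions by unplaced set U, small U first (add the entries for U minus each lowest piece of U):
  |U|=1: {3}:1  {4}:1
  |U|=2: {0,4}:1  {2,3}:1  {3,4}:2
  |U|=3: {0,3,4}:3  {1,2,3}:1  {2,3,4}:3
  start at 0(b): 4
  start at 1(f): 6
sum over floor = 10

10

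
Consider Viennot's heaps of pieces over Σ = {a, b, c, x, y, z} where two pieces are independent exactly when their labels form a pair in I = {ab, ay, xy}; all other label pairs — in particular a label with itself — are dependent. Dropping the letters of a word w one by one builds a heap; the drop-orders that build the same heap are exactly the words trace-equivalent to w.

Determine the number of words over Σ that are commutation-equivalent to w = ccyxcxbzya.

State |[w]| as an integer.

#0=c has no predecessor
#1=c depends on [0:c]
#2=y depends on [1:c]
#3=x depends on [1:c]
#4=c depends on [2:y, 3:x]
#5=x depends on [4:c]
#6=b depends on [5:x]
#7=z depends on [6:b]
#8=y depends on [7:z]
#9=a depends on [7:z]
sources: [0:c]
N(rest) = Σ N(rest − s) over sources s of rest; N(one piece) = 1:
  size 1 → [8]=1  [9]=1
  size 2 → [8,9]=2
  size 3 → [7,8,9]=2
  size 4 → [6,7,8,9]=2
  size 5 → [5,6,7,8,9]=2
  size 6 → [4,5,6,7,8,9]=2
  size 7 → [2,4,5,6,7,8,9]=2  [3,4,5,6,7,8,9]=2
  size 8 → [2,3,4,5,6,7,8,9]=4
  first=0(c) contributes 4

4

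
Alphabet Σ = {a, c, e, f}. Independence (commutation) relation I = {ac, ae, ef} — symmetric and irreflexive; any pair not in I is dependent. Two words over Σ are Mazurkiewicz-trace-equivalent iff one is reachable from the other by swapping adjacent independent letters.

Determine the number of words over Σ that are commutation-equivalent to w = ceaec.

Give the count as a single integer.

5

piece 0:c — minimal
piece 1:e rests on {0:c}
piece 2:a — minimal
piece 3:e rests on {1:e}
piece 4:c rests on {3:e}
minimal pieces: {0:c, 2:a}
ways to finish when only these pieces remain (= sum over removing one remaining piece with nothing left below it):
  1 left: {2}→1  {4}→1
  2 left: {2,4}→2  {3,4}→1
  3 left: {1,3,4}→1  {2,3,4}→3
  placing 0:c first → 4 extensions
  placing 2:a first → 1 extensions
total linear extensions = 5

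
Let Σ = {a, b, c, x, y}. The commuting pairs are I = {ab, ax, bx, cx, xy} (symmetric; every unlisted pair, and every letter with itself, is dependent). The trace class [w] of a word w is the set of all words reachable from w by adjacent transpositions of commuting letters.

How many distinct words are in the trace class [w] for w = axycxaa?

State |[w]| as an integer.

21

drop 0:a onto floor
drop 1:x onto floor
drop 2:y onto {0:a}
drop 3:c onto {2:y}
drop 4:x onto {1:x}
drop 5:a onto {3:c}
drop 6:a onto {5:a}
ground layer = {0:a, 1:x}
drop-orders for the pieces not yet dropped (sum over which currently-grounded one goes next):
  1 to go: {4} 1  {6} 1
  2 to go: {1,4} 1  {4,6} 2  {5,6} 1
  3 to go: {1,4,6} 3  {3,5,6} 1  {4,5,6} 3
  4 to go: {1,4,5,6} 6  {2,3,5,6} 1  {3,4,5,6} 4
  5 to go: {0,2,3,5,6} 1  {1,3,4,5,6} 10  {2,3,4,5,6} 5
  if 0:a drops first: 15 orders
  if 1:x drops first: 6 orders
heap linearizations: 21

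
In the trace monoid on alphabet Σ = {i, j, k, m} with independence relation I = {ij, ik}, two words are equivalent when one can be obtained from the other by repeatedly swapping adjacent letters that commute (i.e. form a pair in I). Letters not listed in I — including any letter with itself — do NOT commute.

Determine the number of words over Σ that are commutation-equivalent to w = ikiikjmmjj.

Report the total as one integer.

20

piece 0:i — minimal
piece 1:k — minimal
piece 2:i rests on {0:i}
piece 3:i rests on {2:i}
piece 4:k rests on {1:k}
piece 5:j rests on {4:k}
piece 6:m rests on {3:i, 5:j}
piece 7:m rests on {6:m}
piece 8:j rests on {7:m}
piece 9:j rests on {8:j}
minimal pieces: {0:i, 1:k}
ways to finish when only these pieces remain (= sum over removing one remaining piece with nothing left below it):
  1 left: {9}→1
  2 left: {8,9}→1
  3 left: {7,8,9}→1
  4 left: {6,7,8,9}→1
  5 left: {3,6,7,8,9}→1  {5,6,7,8,9}→1
  6 left: {2,3,6,7,8,9}→1  {3,5,6,7,8,9}→2  {4,5,6,7,8,9}→1
  7 left: {0,2,3,6,7,8,9}→1  {1,4,5,6,7,8,9}→1  {2,3,5,6,7,8,9}→3  {3,4,5,6,7,8,9}→3
  8 left: {0,2,3,5,6,7,8,9}→4  {1,3,4,5,6,7,8,9}→4  {2,3,4,5,6,7,8,9}→6
  placing 0:i first → 10 extensions
  placing 1:k first → 10 extensions
total linear extensions = 20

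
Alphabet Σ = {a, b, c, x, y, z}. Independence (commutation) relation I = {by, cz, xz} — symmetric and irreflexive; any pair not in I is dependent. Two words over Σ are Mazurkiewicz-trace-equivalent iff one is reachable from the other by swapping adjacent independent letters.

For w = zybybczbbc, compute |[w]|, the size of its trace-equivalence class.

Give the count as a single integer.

12

piece 0:z — minimal
piece 1:y rests on {0:z}
piece 2:b rests on {0:z}
piece 3:y rests on {1:y}
piece 4:b rests on {2:b}
piece 5:c rests on {3:y, 4:b}
piece 6:z rests on {3:y, 4:b}
piece 7:b rests on {5:c, 6:z}
piece 8:b rests on {7:b}
piece 9:c rests on {8:b}
minimal pieces: {0:z}
ways to finish when only these pieces remain (= sum over removing one remaining piece with nothing left below it):
  1 left: {9}→1
  2 left: {8,9}→1
  3 left: {7,8,9}→1
  4 left: {5,7,8,9}→1  {6,7,8,9}→1
  5 left: {5,6,7,8,9}→2
  6 left: {3,5,6,7,8,9}→2  {4,5,6,7,8,9}→2
  7 left: {1,3,5,6,7,8,9}→2  {2,4,5,6,7,8,9}→2  {3,4,5,6,7,8,9}→4
  8 left: {1,3,4,5,6,7,8,9}→6  {2,3,4,5,6,7,8,9}→6
  placing 0:z first → 12 extensions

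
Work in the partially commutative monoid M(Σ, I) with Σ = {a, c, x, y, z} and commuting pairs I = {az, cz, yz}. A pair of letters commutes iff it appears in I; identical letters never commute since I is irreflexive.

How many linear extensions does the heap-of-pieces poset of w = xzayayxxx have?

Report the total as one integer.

#0=x has no predecessor
#1=z depends on [0:x]
#2=a depends on [0:x]
#3=y depends on [2:a]
#4=a depends on [3:y]
#5=y depends on [4:a]
#6=x depends on [1:z, 5:y]
#7=x depends on [6:x]
#8=x depends on [7:x]
sources: [0:x]
N(rest) = Σ N(rest − s) over sources s of rest; N(one piece) = 1:
  size 1 → [8]=1
  size 2 → [7,8]=1
  size 3 → [6,7,8]=1
  size 4 → [1,6,7,8]=1  [5,6,7,8]=1
  size 5 → [1,5,6,7,8]=2  [4,5,6,7,8]=1
  size 6 → [1,4,5,6,7,8]=3  [3,4,5,6,7,8]=1
  size 7 → [1,3,4,5,6,7,8]=4  [2,3,4,5,6,7,8]=1
  first=0(x) contributes 5

5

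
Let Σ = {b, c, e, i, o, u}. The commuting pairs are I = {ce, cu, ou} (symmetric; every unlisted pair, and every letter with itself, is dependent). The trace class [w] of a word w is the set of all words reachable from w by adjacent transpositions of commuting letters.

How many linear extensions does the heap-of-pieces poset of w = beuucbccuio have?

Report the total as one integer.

0(b) covers ∅
1(e) covers 0:b
2(u) covers 1:e
3(u) covers 2:u
4(c) covers 0:b
5(b) covers 3:u, 4:c
6(c) covers 5:b
7(c) covers 6:c
8(u) covers 5:b
9(i) covers 7:c, 8:u
10(o) covers 9:i
floor of heap: 0:b
completions by unplaced set U, small U first (add the entries for U minus each lowest piece of U):
  |U|=1: {10}:1
  |U|=2: {9,10}:1
  |U|=3: {7,9,10}:1  {8,9,10}:1
  |U|=4: {6,7,9,10}:1  {7,8,9,10}:2
  |U|=5: {6,7,8,9,10}:3
  |U|=6: {5,6,7,8,9,10}:3
  |U|=7: {3,5,6,7,8,9,10}:3  {4,5,6,7,8,9,10}:3
  |U|=8: {2,3,5,6,7,8,9,10}:3  {3,4,5,6,7,8,9,10}:6
  |U|=9: {1,2,3,5,6,7,8,9,10}:3  {2,3,4,5,6,7,8,9,10}:9
  start at 0(b): 12

12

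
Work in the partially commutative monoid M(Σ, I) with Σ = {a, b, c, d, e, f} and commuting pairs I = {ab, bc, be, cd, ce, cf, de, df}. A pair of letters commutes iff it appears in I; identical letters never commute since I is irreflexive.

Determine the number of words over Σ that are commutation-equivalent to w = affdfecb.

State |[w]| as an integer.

63

#0=a has no predecessor
#1=f depends on [0:a]
#2=f depends on [1:f]
#3=d depends on [0:a]
#4=f depends on [2:f]
#5=e depends on [4:f]
#6=c depends on [0:a]
#7=b depends on [3:d, 4:f]
sources: [0:a]
N(rest) = Σ N(rest − s) over sources s of rest; N(one piece) = 1:
  size 1 → [5]=1  [6]=1  [7]=1
  size 2 → [3,7]=1  [5,6]=2  [5,7]=2  [6,7]=2
  size 3 → [3,5,7]=3  [3,6,7]=3  [4,5,7]=2  [5,6,7]=6
  size 4 → [2,4,5,7]=2  [3,4,5,7]=5  [3,5,6,7]=12  [4,5,6,7]=8
  size 5 → [1,2,4,5,7]=2  [2,3,4,5,7]=7  [2,4,5,6,7]=10  [3,4,5,6,7]=25
  size 6 → [1,2,3,4,5,7]=9  [1,2,4,5,6,7]=12  [2,3,4,5,6,7]=42
  first=0(a) contributes 63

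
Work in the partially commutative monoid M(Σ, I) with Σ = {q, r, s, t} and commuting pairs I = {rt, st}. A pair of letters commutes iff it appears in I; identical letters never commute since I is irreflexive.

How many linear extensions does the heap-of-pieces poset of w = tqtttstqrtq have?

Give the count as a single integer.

10

0(t) covers ∅
1(q) covers 0:t
2(t) covers 1:q
3(t) covers 2:t
4(t) covers 3:t
5(s) covers 1:q
6(t) covers 4:t
7(q) covers 5:s, 6:t
8(r) covers 7:q
9(t) covers 7:q
10(q) covers 8:r, 9:t
floor of heap: 0:t
completions by unplaced set U, small U first (add the entries for U minus each lowest piece of U):
  |U|=1: {10}:1
  |U|=2: {8,10}:1  {9,10}:1
  |U|=3: {8,9,10}:2
  |U|=4: {7,8,9,10}:2
  |U|=5: {5,7,8,9,10}:2  {6,7,8,9,10}:2
  |U|=6: {4,6,7,8,9,10}:2  {5,6,7,8,9,10}:4
  |U|=7: {3,4,6,7,8,9,10}:2  {4,5,6,7,8,9,10}:6
  |U|=8: {2,3,4,6,7,8,9,10}:2  {3,4,5,6,7,8,9,10}:8
  |U|=9: {2,3,4,5,6,7,8,9,10}:10
  start at 0(t): 10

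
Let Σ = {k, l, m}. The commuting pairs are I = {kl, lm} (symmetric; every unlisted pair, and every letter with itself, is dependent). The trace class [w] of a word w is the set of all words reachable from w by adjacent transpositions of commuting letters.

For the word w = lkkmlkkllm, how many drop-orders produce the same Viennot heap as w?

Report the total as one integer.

0(l) covers ∅
1(k) covers ∅
2(k) covers 1:k
3(m) covers 2:k
4(l) covers 0:l
5(k) covers 3:m
6(k) covers 5:k
7(l) covers 4:l
8(l) covers 7:l
9(m) covers 6:k
floor of heap: 0:l, 1:k
completions by unplaced set U, small U first (add the entries for U minus each lowest piece of U):
  |U|=1: {8}:1  {9}:1
  |U|=2: {6,9}:1  {7,8}:1  {8,9}:2
  |U|=3: {4,7,8}:1  {5,6,9}:1  {6,8,9}:3  {7,8,9}:3
  |U|=4: {0,4,7,8}:1  {3,5,6,9}:1  {4,7,8,9}:4  {5,6,8,9}:4  {6,7,8,9}:6
  |U|=5: {0,4,7,8,9}:5  {2,3,5,6,9}:1  {3,5,6,8,9}:5  {4,6,7,8,9}:10  {5,6,7,8,9}:10
  |U|=6: {0,4,6,7,8,9}:15  {1,2,3,5,6,9}:1  {2,3,5,6,8,9}:6  {3,5,6,7,8,9}:15  {4,5,6,7,8,9}:20
  |U|=7: {0,4,5,6,7,8,9}:35  {1,2,3,5,6,8,9}:7  {2,3,5,6,7,8,9}:21  {3,4,5,6,7,8,9}:35
  |U|=8: {0,3,4,5,6,7,8,9}:70  {1,2,3,5,6,7,8,9}:28  {2,3,4,5,6,7,8,9}:56
  start at 0(l): 84
  start at 1(k): 126
sum over floor = 210

210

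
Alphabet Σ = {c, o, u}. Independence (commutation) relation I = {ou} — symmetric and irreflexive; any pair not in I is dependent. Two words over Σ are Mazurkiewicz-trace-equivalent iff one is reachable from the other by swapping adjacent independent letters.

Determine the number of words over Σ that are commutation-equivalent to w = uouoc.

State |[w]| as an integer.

6

drop 0:u onto floor
drop 1:o onto floor
drop 2:u onto {0:u}
drop 3:o onto {1:o}
drop 4:c onto {2:u, 3:o}
ground layer = {0:u, 1:o}
drop-orders for the pieces not yet dropped (sum over which currently-grounded one goes next):
  1 to go: {4} 1
  2 to go: {2,4} 1  {3,4} 1
  3 to go: {0,2,4} 1  {1,3,4} 1  {2,3,4} 2
  if 0:u drops first: 3 orders
  if 1:o drops first: 3 orders
heap linearizations: 6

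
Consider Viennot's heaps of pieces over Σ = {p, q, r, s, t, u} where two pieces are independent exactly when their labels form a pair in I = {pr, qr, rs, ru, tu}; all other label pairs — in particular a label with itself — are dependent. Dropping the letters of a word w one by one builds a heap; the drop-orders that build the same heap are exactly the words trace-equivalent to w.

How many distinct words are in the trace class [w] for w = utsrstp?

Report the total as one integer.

7

drop 0:u onto floor
drop 1:t onto floor
drop 2:s onto {0:u, 1:t}
drop 3:r onto {1:t}
drop 4:s onto {2:s}
drop 5:t onto {3:r, 4:s}
drop 6:p onto {5:t}
ground layer = {0:u, 1:t}
drop-orders for the pieces not yet dropped (sum over which currently-grounded one goes next):
  1 to go: {6} 1
  2 to go: {5,6} 1
  3 to go: {3,5,6} 1  {4,5,6} 1
  4 to go: {2,4,5,6} 1  {3,4,5,6} 2
  5 to go: {0,2,4,5,6} 1  {2,3,4,5,6} 3
  if 0:u drops first: 3 orders
  if 1:t drops first: 4 orders
heap linearizations: 7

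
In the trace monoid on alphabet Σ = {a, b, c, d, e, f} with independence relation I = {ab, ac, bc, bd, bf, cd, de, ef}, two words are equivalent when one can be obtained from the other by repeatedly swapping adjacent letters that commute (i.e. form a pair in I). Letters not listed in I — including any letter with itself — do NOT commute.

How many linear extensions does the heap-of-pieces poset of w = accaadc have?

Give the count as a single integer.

#0=a has no predecessor
#1=c has no predecessor
#2=c depends on [1:c]
#3=a depends on [0:a]
#4=a depends on [3:a]
#5=d depends on [4:a]
#6=c depends on [2:c]
sources: [0:a, 1:c]
N(rest) = Σ N(rest − s) over sources s of rest; N(one piece) = 1:
  size 1 → [5]=1  [6]=1
  size 2 → [2,6]=1  [4,5]=1  [5,6]=2
  size 3 → [1,2,6]=1  [2,5,6]=3  [3,4,5]=1  [4,5,6]=3
  size 4 → [0,3,4,5]=1  [1,2,5,6]=4  [2,4,5,6]=6  [3,4,5,6]=4
  size 5 → [0,3,4,5,6]=5  [1,2,4,5,6]=10  [2,3,4,5,6]=10
  first=0(a) contributes 20
  first=1(c) contributes 15
|[w]| = 35

35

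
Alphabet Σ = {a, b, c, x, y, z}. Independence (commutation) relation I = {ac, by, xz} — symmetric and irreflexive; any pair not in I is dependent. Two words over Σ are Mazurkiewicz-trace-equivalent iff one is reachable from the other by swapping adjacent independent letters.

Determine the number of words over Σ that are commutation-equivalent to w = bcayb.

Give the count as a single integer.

piece 0:b — minimal
piece 1:c rests on {0:b}
piece 2:a rests on {0:b}
piece 3:y rests on {1:c, 2:a}
piece 4:b rests on {1:c, 2:a}
minimal pieces: {0:b}
ways to finish when only these pieces remain (= sum over removing one remaining piece with nothing left below it):
  1 left: {3}→1  {4}→1
  2 left: {3,4}→2
  3 left: {1,3,4}→2  {2,3,4}→2
  placing 0:b first → 4 extensions

4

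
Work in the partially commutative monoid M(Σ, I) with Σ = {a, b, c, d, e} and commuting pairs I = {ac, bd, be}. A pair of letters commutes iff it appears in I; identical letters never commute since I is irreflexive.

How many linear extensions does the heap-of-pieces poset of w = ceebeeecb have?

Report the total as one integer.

6

0(c) covers ∅
1(e) covers 0:c
2(e) covers 1:e
3(b) covers 0:c
4(e) covers 2:e
5(e) covers 4:e
6(e) covers 5:e
7(c) covers 3:b, 6:e
8(b) covers 7:c
floor of heap: 0:c
completions by unplaced set U, small U first (add the entries for U minus each lowest piece of U):
  |U|=1: {8}:1
  |U|=2: {7,8}:1
  |U|=3: {3,7,8}:1  {6,7,8}:1
  |U|=4: {3,6,7,8}:2  {5,6,7,8}:1
  |U|=5: {3,5,6,7,8}:3  {4,5,6,7,8}:1
  |U|=6: {2,4,5,6,7,8}:1  {3,4,5,6,7,8}:4
  |U|=7: {1,2,4,5,6,7,8}:1  {2,3,4,5,6,7,8}:5
  start at 0(c): 6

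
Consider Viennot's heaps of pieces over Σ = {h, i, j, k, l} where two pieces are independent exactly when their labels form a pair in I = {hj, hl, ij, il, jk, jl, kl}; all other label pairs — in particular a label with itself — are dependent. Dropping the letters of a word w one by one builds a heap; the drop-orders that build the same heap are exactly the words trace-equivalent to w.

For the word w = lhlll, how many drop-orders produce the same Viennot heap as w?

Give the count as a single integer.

5

0(l) covers ∅
1(h) covers ∅
2(l) covers 0:l
3(l) covers 2:l
4(l) covers 3:l
floor of heap: 0:l, 1:h
completions by unplaced set U, small U first (add the entries for U minus each lowest piece of U):
  |U|=1: {1}:1  {4}:1
  |U|=2: {1,4}:2  {3,4}:1
  |U|=3: {1,3,4}:3  {2,3,4}:1
  start at 0(l): 4
  start at 1(h): 1
sum over floor = 5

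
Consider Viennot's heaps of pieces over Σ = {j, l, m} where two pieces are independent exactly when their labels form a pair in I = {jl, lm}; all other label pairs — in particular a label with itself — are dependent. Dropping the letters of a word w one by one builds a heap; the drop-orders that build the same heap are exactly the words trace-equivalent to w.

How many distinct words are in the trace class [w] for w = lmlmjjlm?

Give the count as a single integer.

drop 0:l onto floor
drop 1:m onto floor
drop 2:l onto {0:l}
drop 3:m onto {1:m}
drop 4:j onto {3:m}
drop 5:j onto {4:j}
drop 6:l onto {2:l}
drop 7:m onto {5:j}
ground layer = {0:l, 1:m}
drop-orders for the pieces not yet dropped (sum over which currently-grounded one goes next):
  1 to go: {6} 1  {7} 1
  2 to go: {2,6} 1  {5,7} 1  {6,7} 2
  3 to go: {0,2,6} 1  {2,6,7} 3  {4,5,7} 1  {5,6,7} 3
  4 to go: {0,2,6,7} 4  {2,5,6,7} 6  {3,4,5,7} 1  {4,5,6,7} 4
  5 to go: {0,2,5,6,7} 10  {1,3,4,5,7} 1  {2,4,5,6,7} 10  {3,4,5,6,7} 5
  6 to go: {0,2,4,5,6,7} 20  {1,3,4,5,6,7} 6  {2,3,4,5,6,7} 15
  if 0:l drops first: 21 orders
  if 1:m drops first: 35 orders
heap linearizations: 56

56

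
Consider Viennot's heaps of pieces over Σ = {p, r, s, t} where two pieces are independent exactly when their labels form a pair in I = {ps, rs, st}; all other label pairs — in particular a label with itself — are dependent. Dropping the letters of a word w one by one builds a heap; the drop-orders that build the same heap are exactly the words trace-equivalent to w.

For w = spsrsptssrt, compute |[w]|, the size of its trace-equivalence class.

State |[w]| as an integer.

462

#0=s has no predecessor
#1=p has no predecessor
#2=s depends on [0:s]
#3=r depends on [1:p]
#4=s depends on [2:s]
#5=p depends on [3:r]
#6=t depends on [5:p]
#7=s depends on [4:s]
#8=s depends on [7:s]
#9=r depends on [6:t]
#10=t depends on [9:r]
sources: [0:s, 1:p]
N(rest) = Σ N(rest − s) over sources s of rest; N(one piece) = 1:
  size 1 → [8]=1  [10]=1
  size 2 → [7,8]=1  [8,10]=2  [9,10]=1
  size 3 → [4,7,8]=1  [6,9,10]=1  [7,8,10]=3  [8,9,10]=3
  size 4 → [2,4,7,8]=1  [4,7,8,10]=4  [5,6,9,10]=1  [6,8,9,10]=4  [7,8,9,10]=6
  size 5 → [0,2,4,7,8]=1  [2,4,7,8,10]=5  [3,5,6,9,10]=1  [4,7,8,9,10]=10  [5,6,8,9,10]=5  [6,7,8,9,10]=10
  size 6 → [0,2,4,7,8,10]=6  [1,3,5,6,9,10]=1  [2,4,7,8,9,10]=15  [3,5,6,8,9,10]=6  [4,6,7,8,9,10]=20  [5,6,7,8,9,10]=15
  size 7 → [0,2,4,7,8,9,10]=21  [1,3,5,6,8,9,10]=7  [2,4,6,7,8,9,10]=35  [3,5,6,7,8,9,10]=21  [4,5,6,7,8,9,10]=35
  size 8 → [0,2,4,6,7,8,9,10]=56  [1,3,5,6,7,8,9,10]=28  [2,4,5,6,7,8,9,10]=70  [3,4,5,6,7,8,9,10]=56
  size 9 → [0,2,4,5,6,7,8,9,10]=126  [1,3,4,5,6,7,8,9,10]=84  [2,3,4,5,6,7,8,9,10]=126
  first=0(s) contributes 210
  first=1(p) contributes 252
|[w]| = 462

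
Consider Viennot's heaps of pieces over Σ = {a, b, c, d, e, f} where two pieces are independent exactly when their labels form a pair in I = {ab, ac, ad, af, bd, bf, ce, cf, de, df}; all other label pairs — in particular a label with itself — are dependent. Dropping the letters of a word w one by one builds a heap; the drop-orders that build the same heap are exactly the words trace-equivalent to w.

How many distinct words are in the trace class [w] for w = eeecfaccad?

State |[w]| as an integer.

0(e) covers ∅
1(e) covers 0:e
2(e) covers 1:e
3(c) covers ∅
4(f) covers 2:e
5(a) covers 2:e
6(c) covers 3:c
7(c) covers 6:c
8(a) covers 5:a
9(d) covers 7:c
floor of heap: 0:e, 3:c
completions by unplaced set U, small U first (add the entries for U minus each lowest piece of U):
  |U|=1: {4}:1  {8}:1  {9}:1
  |U|=2: {4,8}:2  {4,9}:2  {5,8}:1  {7,9}:1  {8,9}:2
  |U|=3: {4,5,8}:3  {4,7,9}:3  {4,8,9}:6  {5,8,9}:3  {6,7,9}:1  {7,8,9}:3
  |U|=4: {2,4,5,8}:3  {3,6,7,9}:1  {4,5,8,9}:12  {4,6,7,9}:4  {4,7,8,9}:12  {5,7,8,9}:6  {6,7,8,9}:4
  |U|=5: {1,2,4,5,8}:3  {2,4,5,8,9}:15  {3,4,6,7,9}:5  {3,6,7,8,9}:5  {4,5,7,8,9}:30  {4,6,7,8,9}:20  {5,6,7,8,9}:10
  |U|=6: {0,1,2,4,5,8}:3  {1,2,4,5,8,9}:18  {2,4,5,7,8,9}:45  {3,4,6,7,8,9}:30  {3,5,6,7,8,9}:15  {4,5,6,7,8,9}:60
  |U|=7: {0,1,2,4,5,8,9}:21  {1,2,4,5,7,8,9}:63  {2,4,5,6,7,8,9}:105  {3,4,5,6,7,8,9}:105
  |U|=8: {0,1,2,4,5,7,8,9}:84  {1,2,4,5,6,7,8,9}:168  {2,3,4,5,6,7,8,9}:210
  start at 0(e): 378
  start at 3(c): 252
sum over floor = 630

630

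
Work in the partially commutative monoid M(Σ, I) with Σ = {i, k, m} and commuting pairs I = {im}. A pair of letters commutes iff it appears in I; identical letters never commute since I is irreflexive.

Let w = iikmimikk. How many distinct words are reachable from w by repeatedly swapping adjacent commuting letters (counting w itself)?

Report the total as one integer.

#0=i has no predecessor
#1=i depends on [0:i]
#2=k depends on [1:i]
#3=m depends on [2:k]
#4=i depends on [2:k]
#5=m depends on [3:m]
#6=i depends on [4:i]
#7=k depends on [5:m, 6:i]
#8=k depends on [7:k]
sources: [0:i]
N(rest) = Σ N(rest − s) over sources s of rest; N(one piece) = 1:
  size 1 → [8]=1
  size 2 → [7,8]=1
  size 3 → [5,7,8]=1  [6,7,8]=1
  size 4 → [3,5,7,8]=1  [4,6,7,8]=1  [5,6,7,8]=2
  size 5 → [3,5,6,7,8]=3  [4,5,6,7,8]=3
  size 6 → [3,4,5,6,7,8]=6
  size 7 → [2,3,4,5,6,7,8]=6
  first=0(i) contributes 6

6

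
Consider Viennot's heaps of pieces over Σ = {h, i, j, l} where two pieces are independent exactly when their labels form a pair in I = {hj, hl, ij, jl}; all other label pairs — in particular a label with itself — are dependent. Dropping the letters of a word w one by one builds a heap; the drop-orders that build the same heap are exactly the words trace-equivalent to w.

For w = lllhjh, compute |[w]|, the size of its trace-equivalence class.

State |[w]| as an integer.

60

drop 0:l onto floor
drop 1:l onto {0:l}
drop 2:l onto {1:l}
drop 3:h onto floor
drop 4:j onto floor
drop 5:h onto {3:h}
ground layer = {0:l, 3:h, 4:j}
drop-orders for the pieces not yet dropped (sum over which currently-grounded one goes next):
  1 to go: {2} 1  {4} 1  {5} 1
  2 to go: {1,2} 1  {2,4} 2  {2,5} 2  {3,5} 1  {4,5} 2
  3 to go: {0,1,2} 1  {1,2,4} 3  {1,2,5} 3  {2,3,5} 3  {2,4,5} 6  {3,4,5} 3
  4 to go: {0,1,2,4} 4  {0,1,2,5} 4  {1,2,3,5} 6  {1,2,4,5} 12  {2,3,4,5} 12
  if 0:l drops first: 30 orders
  if 3:h drops first: 20 orders
  if 4:j drops first: 10 orders
heap linearizations: 60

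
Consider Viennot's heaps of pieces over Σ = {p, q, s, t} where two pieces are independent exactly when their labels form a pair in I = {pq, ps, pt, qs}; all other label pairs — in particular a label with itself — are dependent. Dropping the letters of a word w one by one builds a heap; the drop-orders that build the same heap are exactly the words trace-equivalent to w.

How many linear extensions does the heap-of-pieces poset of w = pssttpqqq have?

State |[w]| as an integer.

#0=p has no predecessor
#1=s has no predecessor
#2=s depends on [1:s]
#3=t depends on [2:s]
#4=t depends on [3:t]
#5=p depends on [0:p]
#6=q depends on [4:t]
#7=q depends on [6:q]
#8=q depends on [7:q]
sources: [0:p, 1:s]
N(rest) = Σ N(rest − s) over sources s of rest; N(one piece) = 1:
  size 1 → [5]=1  [8]=1
  size 2 → [0,5]=1  [5,8]=2  [7,8]=1
  size 3 → [0,5,8]=3  [5,7,8]=3  [6,7,8]=1
  size 4 → [0,5,7,8]=6  [4,6,7,8]=1  [5,6,7,8]=4
  size 5 → [0,5,6,7,8]=10  [3,4,6,7,8]=1  [4,5,6,7,8]=5
  size 6 → [0,4,5,6,7,8]=15  [2,3,4,6,7,8]=1  [3,4,5,6,7,8]=6
  size 7 → [0,3,4,5,6,7,8]=21  [1,2,3,4,6,7,8]=1  [2,3,4,5,6,7,8]=7
  first=0(p) contributes 8
  first=1(s) contributes 28
|[w]| = 36

36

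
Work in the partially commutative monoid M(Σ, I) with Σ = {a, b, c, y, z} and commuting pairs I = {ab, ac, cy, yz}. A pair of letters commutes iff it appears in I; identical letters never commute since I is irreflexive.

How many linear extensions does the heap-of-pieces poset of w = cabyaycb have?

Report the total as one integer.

piece 0:c — minimal
piece 1:a — minimal
piece 2:b rests on {0:c}
piece 3:y rests on {1:a, 2:b}
piece 4:a rests on {3:y}
piece 5:y rests on {4:a}
piece 6:c rests on {2:b}
piece 7:b rests on {5:y, 6:c}
minimal pieces: {0:c, 1:a}
ways to finish when only these pieces remain (= sum over removing one remaining piece with nothing left below it):
  1 left: {7}→1
  2 left: {5,7}→1  {6,7}→1
  3 left: {4,5,7}→1  {5,6,7}→2
  4 left: {3,4,5,7}→1  {4,5,6,7}→3
  5 left: {1,3,4,5,7}→1  {3,4,5,6,7}→4
  6 left: {1,3,4,5,6,7}→5  {2,3,4,5,6,7}→4
  placing 0:c first → 9 extensions
  placing 1:a first → 4 extensions
total linear extensions = 13

13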